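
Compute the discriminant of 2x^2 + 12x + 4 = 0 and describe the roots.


D = b^2 - 4ac = (12)^2 - 4(2)(4) = 144 - 32 = 112
Since D > 0: two distinct irrational roots


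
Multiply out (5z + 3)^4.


Expand (5z + 3)^4 by repeated multiplication:
  (5z + 3)^2 = 25z^2 + 30z + 9
  (5z + 3)^3 = 125z^3 + 225z^2 + 135z + 27
= 625z^4 + 1500z^3 + 1350z^2 + 540z + 81


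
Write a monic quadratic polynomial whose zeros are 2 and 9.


p(x) = (x - 2)(x - 9)
Expand: x^2 - 11x + 18


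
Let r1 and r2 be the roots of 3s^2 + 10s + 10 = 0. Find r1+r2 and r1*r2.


For as^2+bs+c=0: sum = -b/a, product = c/a.
a=3, b=10, c=10
Sum = -(10)/3 = -10/3
Product = (10)/3 = 10/3


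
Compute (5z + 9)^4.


Expand (5z + 9)^4 by repeated multiplication:
  (5z + 9)^2 = 25z^2 + 90z + 81
  (5z + 9)^3 = 125z^3 + 675z^2 + 1215z + 729
= 625z^4 + 4500z^3 + 12150z^2 + 14580z + 6561


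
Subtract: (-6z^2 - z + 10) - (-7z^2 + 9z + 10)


Distribute the minus sign:
  (-6z^2 - z + 10)
- (-7z^2 + 9z + 10)
Negate second polynomial: 7z^2 - 9z - 10
Add: z^2 - 10z


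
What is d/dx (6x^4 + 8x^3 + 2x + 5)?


Apply the power rule term by term:
  d/dx(6x^4) = 24x^3
  d/dx(8x^3) = 24x^2
  d/dx(2x) = 2
  d/dx(5) = 0
p'(x) = 24x^3 + 24x^2 + 2


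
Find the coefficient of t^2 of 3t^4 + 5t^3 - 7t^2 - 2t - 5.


Read off the coefficient of t^2: -7


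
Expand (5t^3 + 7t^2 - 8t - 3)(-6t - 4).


Distribute each term of the first polynomial:
  (5t^3)(-6t - 4) = -30t^4 - 20t^3
  (7t^2)(-6t - 4) = -42t^3 - 28t^2
  (-8t)(-6t - 4) = 48t^2 + 32t
  (-3)(-6t - 4) = 18t + 12
Sum: -30t^4 - 62t^3 + 20t^2 + 50t + 12


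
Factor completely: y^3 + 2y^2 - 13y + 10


Try integer roots (divisors of 10). y=-5: p(-5)=0.
Divide out (y + 5): quotient is y^2 - 3y + 2.
Factor the quadratic: (y - 2)(y - 1)
Result: (y + 5)(y - 2)(y - 1)


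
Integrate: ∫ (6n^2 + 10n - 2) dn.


Reverse power rule on each term:
  ∫ 6n^2 dn = 2n^3
  ∫ 10n dn = 5n^2
  ∫ -2 dn = -2n
F(n) = 2n^3 + 5n^2 - 2n + C


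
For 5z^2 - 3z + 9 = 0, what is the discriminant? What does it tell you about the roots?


D = b^2 - 4ac = (-3)^2 - 4(5)(9) = 9 - 180 = -171
Since D < 0: two complex conjugate roots (no real roots)


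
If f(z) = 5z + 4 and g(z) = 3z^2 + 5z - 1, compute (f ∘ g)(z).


Substitute g(z) into f:
f(g(z)) = 5*(3z^2 + 5z - 1) + 4
Expand and combine: 15z^2 + 25z - 1


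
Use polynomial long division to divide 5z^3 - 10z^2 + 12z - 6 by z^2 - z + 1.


(5z^3 - 10z^2 + 12z - 6) / (z^2 - z + 1)
Step 1: 5z * (z^2 - z + 1) = 5z^3 - 5z^2 + 5z; subtract.
Step 2: -5 * (z^2 - z + 1) = -5z^2 + 5z - 5; subtract.
Quotient: 5z - 5, Remainder: 2z - 1


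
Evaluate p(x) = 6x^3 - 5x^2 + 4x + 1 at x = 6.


Using direct substitution:
  6 * (6)^3 = 1296
  -5 * (6)^2 = -180
  4 * (6)^1 = 24
  constant: 1
Sum = 1296 - 180 + 24 + 1 = 1141


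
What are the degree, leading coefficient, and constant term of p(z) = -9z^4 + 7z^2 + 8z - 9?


Highest power of z is 4, with coefficient -9. Constant term is -9.
Degree = 4, leading coefficient = -9, constant term = -9


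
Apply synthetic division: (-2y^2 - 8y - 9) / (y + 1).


Synthetic division with c = -1. Coefficients: -2, -8, -9
Bring down -2.
  -2 * -1 = 2; 2 - 8 = -6
  -6 * -1 = 6; 6 - 9 = -3
Quotient: -2y - 6, Remainder: -3


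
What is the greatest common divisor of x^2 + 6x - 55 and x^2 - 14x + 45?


Factor each:
  x^2 + 6x - 55 = (x - 5)(x + 11)
  x^2 - 14x + 45 = (x - 5)(x - 9)
Common monic factor: x - 5


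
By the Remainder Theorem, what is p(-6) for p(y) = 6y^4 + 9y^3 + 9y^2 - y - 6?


By the Remainder Theorem, the remainder equals p(-6):
  6*(-6)^4 = 7776
  9*(-6)^3 = -1944
  9*(-6)^2 = 324
  -1*(-6)^1 = 6
  constant: -6
Sum: 7776 - 1944 + 324 + 6 - 6 = 6156


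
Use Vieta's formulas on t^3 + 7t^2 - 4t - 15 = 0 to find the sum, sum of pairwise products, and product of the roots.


Monic cubic t^3+bt^2+ct+d=0: sum=-b, pairwise sum=c, product=-d.
b=7, c=-4, d=-15
r1+r2+r3 = -7
r1r2+r1r3+r2r3 = -4
r1r2r3 = 15


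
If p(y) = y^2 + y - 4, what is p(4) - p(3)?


p(4) = 16
p(3) = 8
p(4) - p(3) = 16 - 8 = 8


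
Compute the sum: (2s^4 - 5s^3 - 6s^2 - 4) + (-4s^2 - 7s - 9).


Align terms by degree and add:
  2s^4 - 5s^3 - 6s^2 - 4
  -4s^2 - 7s - 9
= 2s^4 - 5s^3 - 10s^2 - 7s - 13


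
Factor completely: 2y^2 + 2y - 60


Roots satisfy r1 + r2 = -b/a = -1 and r1*r2 = c/a = -30.
So r1 = -6, r2 = 5.
2y^2 + 2y - 60 = 2(y - r1)(y - r2) = 2(y + 6)(y - 5)


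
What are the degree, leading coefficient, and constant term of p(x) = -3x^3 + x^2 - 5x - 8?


Highest power of x is 3, with coefficient -3. Constant term is -8.
Degree = 3, leading coefficient = -3, constant term = -8


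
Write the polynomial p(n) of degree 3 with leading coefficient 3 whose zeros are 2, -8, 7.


p(n) = 3(n - 2)(n + 8)(n - 7)
Expand: 3n^3 - 3n^2 - 174n + 336


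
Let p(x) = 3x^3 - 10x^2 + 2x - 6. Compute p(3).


Using direct substitution:
  3 * (3)^3 = 81
  -10 * (3)^2 = -90
  2 * (3)^1 = 6
  constant: -6
Sum = 81 - 90 + 6 - 6 = -9


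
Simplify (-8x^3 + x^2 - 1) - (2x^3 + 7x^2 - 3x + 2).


Distribute the minus sign:
  (-8x^3 + x^2 - 1)
- (2x^3 + 7x^2 - 3x + 2)
Negate second polynomial: -2x^3 - 7x^2 + 3x - 2
Add: -10x^3 - 6x^2 + 3x - 3


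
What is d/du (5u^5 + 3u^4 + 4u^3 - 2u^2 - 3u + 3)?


Apply the power rule term by term:
  d/du(5u^5) = 25u^4
  d/du(3u^4) = 12u^3
  d/du(4u^3) = 12u^2
  d/du(-2u^2) = -4u
  d/du(-3u) = -3
  d/du(3) = 0
p'(u) = 25u^4 + 12u^3 + 12u^2 - 4u - 3


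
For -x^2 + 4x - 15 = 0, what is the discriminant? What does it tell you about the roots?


D = b^2 - 4ac = (4)^2 - 4(-1)(-15) = 16 - 60 = -44
Since D < 0: two complex conjugate roots (no real roots)


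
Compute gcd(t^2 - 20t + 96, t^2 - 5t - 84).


Factor each:
  t^2 - 20t + 96 = (t - 12)(t - 8)
  t^2 - 5t - 84 = (t - 12)(t + 7)
Common monic factor: t - 12


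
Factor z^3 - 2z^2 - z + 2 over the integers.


Try integer roots (divisors of 2). z=-1: p(-1)=0.
Divide out (z + 1): quotient is z^2 - 3z + 2.
Factor the quadratic: (z - 1)(z - 2)
Result: (z + 1)(z - 1)(z - 2)


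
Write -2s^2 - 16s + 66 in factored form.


Roots satisfy r1 + r2 = -b/a = -8 and r1*r2 = c/a = -33.
So r1 = 3, r2 = -11.
-2s^2 - 16s + 66 = -2(s - r1)(s - r2) = -2(s - 3)(s + 11)


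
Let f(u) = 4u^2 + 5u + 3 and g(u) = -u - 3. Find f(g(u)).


Substitute g(u) into f:
f(g(u)) = 4*(-u - 3)^2 + 5*(-u - 3) + 3
(-u - 3)^2 = u^2 + 6u + 9
Expand and combine: 4u^2 + 19u + 24


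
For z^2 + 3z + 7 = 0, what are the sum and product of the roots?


For az^2+bz+c=0: sum = -b/a, product = c/a.
a=1, b=3, c=7
Sum = -(3)/1 = -3
Product = (7)/1 = 7


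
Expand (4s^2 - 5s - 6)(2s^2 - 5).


Distribute each term of the first polynomial:
  (4s^2)(2s^2 - 5) = 8s^4 - 20s^2
  (-5s)(2s^2 - 5) = -10s^3 + 25s
  (-6)(2s^2 - 5) = -12s^2 + 30
Sum: 8s^4 - 10s^3 - 32s^2 + 25s + 30


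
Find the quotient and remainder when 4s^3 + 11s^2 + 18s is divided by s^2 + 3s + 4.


(4s^3 + 11s^2 + 18s) / (s^2 + 3s + 4)
Step 1: 4s * (s^2 + 3s + 4) = 4s^3 + 12s^2 + 16s; subtract.
Step 2: -1 * (s^2 + 3s + 4) = -s^2 - 3s - 4; subtract.
Quotient: 4s - 1, Remainder: 5s + 4


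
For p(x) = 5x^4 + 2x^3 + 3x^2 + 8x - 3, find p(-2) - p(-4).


p(-2) = 57
p(-4) = 1165
p(-2) - p(-4) = 57 - 1165 = -1108


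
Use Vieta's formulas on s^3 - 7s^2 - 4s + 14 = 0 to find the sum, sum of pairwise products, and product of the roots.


Monic cubic s^3+bs^2+cs+d=0: sum=-b, pairwise sum=c, product=-d.
b=-7, c=-4, d=14
r1+r2+r3 = 7
r1r2+r1r3+r2r3 = -4
r1r2r3 = -14


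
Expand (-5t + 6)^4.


Expand (-5t + 6)^4 by repeated multiplication:
  (-5t + 6)^2 = 25t^2 - 60t + 36
  (-5t + 6)^3 = -125t^3 + 450t^2 - 540t + 216
= 625t^4 - 3000t^3 + 5400t^2 - 4320t + 1296


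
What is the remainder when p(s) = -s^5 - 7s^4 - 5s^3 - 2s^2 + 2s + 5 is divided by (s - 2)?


By the Remainder Theorem, the remainder equals p(2):
  -1*(2)^5 = -32
  -7*(2)^4 = -112
  -5*(2)^3 = -40
  -2*(2)^2 = -8
  2*(2)^1 = 4
  constant: 5
Sum: -32 - 112 - 40 - 8 + 4 + 5 = -183


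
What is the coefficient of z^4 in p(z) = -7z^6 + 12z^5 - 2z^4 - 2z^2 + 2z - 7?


Read off the coefficient of z^4: -2


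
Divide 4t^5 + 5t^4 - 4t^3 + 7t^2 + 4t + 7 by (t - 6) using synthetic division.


Synthetic division with c = 6. Coefficients: 4, 5, -4, 7, 4, 7
Bring down 4.
  4 * 6 = 24; 24 + 5 = 29
  29 * 6 = 174; 174 - 4 = 170
  170 * 6 = 1020; 1020 + 7 = 1027
  1027 * 6 = 6162; 6162 + 4 = 6166
  6166 * 6 = 36996; 36996 + 7 = 37003
Quotient: 4t^4 + 29t^3 + 170t^2 + 1027t + 6166, Remainder: 37003


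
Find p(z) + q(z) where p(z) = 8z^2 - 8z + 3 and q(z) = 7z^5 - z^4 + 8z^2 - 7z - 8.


Align terms by degree and add:
  8z^2 - 8z + 3
+ 7z^5 - z^4 + 8z^2 - 7z - 8
= 7z^5 - z^4 + 16z^2 - 15z - 5


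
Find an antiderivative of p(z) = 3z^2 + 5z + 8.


Reverse power rule on each term:
  ∫ 3z^2 dz = z^3
  ∫ 5z dz = (5/2)z^2
  ∫ 8 dz = 8z
F(z) = z^3 + (5/2)z^2 + 8z + C


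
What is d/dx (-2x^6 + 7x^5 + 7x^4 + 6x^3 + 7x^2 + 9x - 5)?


Apply the power rule term by term:
  d/dx(-2x^6) = -12x^5
  d/dx(7x^5) = 35x^4
  d/dx(7x^4) = 28x^3
  d/dx(6x^3) = 18x^2
  d/dx(7x^2) = 14x
  d/dx(9x) = 9
  d/dx(-5) = 0
p'(x) = -12x^5 + 35x^4 + 28x^3 + 18x^2 + 14x + 9


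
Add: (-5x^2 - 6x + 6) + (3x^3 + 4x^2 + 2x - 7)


Align terms by degree and add:
  -5x^2 - 6x + 6
+ 3x^3 + 4x^2 + 2x - 7
= 3x^3 - x^2 - 4x - 1


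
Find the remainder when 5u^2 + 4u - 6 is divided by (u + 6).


By the Remainder Theorem, the remainder equals p(-6):
  5*(-6)^2 = 180
  4*(-6)^1 = -24
  constant: -6
Sum: 180 - 24 - 6 = 150


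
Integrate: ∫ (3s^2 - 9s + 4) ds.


Reverse power rule on each term:
  ∫ 3s^2 ds = s^3
  ∫ -9s ds = -(9/2)s^2
  ∫ 4 ds = 4s
F(s) = s^3 - (9/2)s^2 + 4s + C


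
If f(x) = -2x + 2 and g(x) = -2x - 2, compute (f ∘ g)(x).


Substitute g(x) into f:
f(g(x)) = -2*(-2x - 2) + 2
Expand and combine: 4x + 6


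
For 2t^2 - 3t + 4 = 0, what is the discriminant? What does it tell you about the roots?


D = b^2 - 4ac = (-3)^2 - 4(2)(4) = 9 - 32 = -23
Since D < 0: two complex conjugate roots (no real roots)


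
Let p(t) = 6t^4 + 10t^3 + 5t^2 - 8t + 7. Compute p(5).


Using direct substitution:
  6 * (5)^4 = 3750
  10 * (5)^3 = 1250
  5 * (5)^2 = 125
  -8 * (5)^1 = -40
  constant: 7
Sum = 3750 + 1250 + 125 - 40 + 7 = 5092


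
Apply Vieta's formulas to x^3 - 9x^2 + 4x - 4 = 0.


Monic cubic x^3+bx^2+cx+d=0: sum=-b, pairwise sum=c, product=-d.
b=-9, c=4, d=-4
r1+r2+r3 = 9
r1r2+r1r3+r2r3 = 4
r1r2r3 = 4


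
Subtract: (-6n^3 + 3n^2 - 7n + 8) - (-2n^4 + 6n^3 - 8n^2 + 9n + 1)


Distribute the minus sign:
  (-6n^3 + 3n^2 - 7n + 8)
- (-2n^4 + 6n^3 - 8n^2 + 9n + 1)
Negate second polynomial: 2n^4 - 6n^3 + 8n^2 - 9n - 1
Add: 2n^4 - 12n^3 + 11n^2 - 16n + 7


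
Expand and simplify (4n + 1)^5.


Expand (4n + 1)^5 by repeated multiplication:
  (4n + 1)^2 = 16n^2 + 8n + 1
  (4n + 1)^3 = 64n^3 + 48n^2 + 12n + 1
  (4n + 1)^4 = 256n^4 + 256n^3 + 96n^2 + 16n + 1
= 1024n^5 + 1280n^4 + 640n^3 + 160n^2 + 20n + 1


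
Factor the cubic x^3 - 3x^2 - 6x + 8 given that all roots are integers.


Try integer roots (divisors of 8). x=4: p(4)=0.
Divide out (x - 4): quotient is x^2 + x - 2.
Factor the quadratic: (x - 1)(x + 2)
Result: (x - 4)(x - 1)(x + 2)


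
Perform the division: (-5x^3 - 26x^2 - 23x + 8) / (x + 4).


(-5x^3 - 26x^2 - 23x + 8) / (x + 4)
Step 1: -5x^2 * (x + 4) = -5x^3 - 20x^2; subtract.
Step 2: -6x * (x + 4) = -6x^2 - 24x; subtract.
Step 3: 1 * (x + 4) = x + 4; subtract.
Quotient: -5x^2 - 6x + 1, Remainder: 4


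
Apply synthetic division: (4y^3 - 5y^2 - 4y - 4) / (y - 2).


Synthetic division with c = 2. Coefficients: 4, -5, -4, -4
Bring down 4.
  4 * 2 = 8; 8 - 5 = 3
  3 * 2 = 6; 6 - 4 = 2
  2 * 2 = 4; 4 - 4 = 0
Quotient: 4y^2 + 3y + 2, Remainder: 0


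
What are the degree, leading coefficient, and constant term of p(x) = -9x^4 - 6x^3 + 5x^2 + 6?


Highest power of x is 4, with coefficient -9. Constant term is 6.
Degree = 4, leading coefficient = -9, constant term = 6


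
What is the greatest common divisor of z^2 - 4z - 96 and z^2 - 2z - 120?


Factor each:
  z^2 - 4z - 96 = (z - 12)(z + 8)
  z^2 - 2z - 120 = (z - 12)(z + 10)
Common monic factor: z - 12


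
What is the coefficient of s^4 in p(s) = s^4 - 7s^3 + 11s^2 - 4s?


Read off the coefficient of s^4: 1


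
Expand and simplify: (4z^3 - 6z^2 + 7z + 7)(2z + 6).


Distribute each term of the first polynomial:
  (4z^3)(2z + 6) = 8z^4 + 24z^3
  (-6z^2)(2z + 6) = -12z^3 - 36z^2
  (7z)(2z + 6) = 14z^2 + 42z
  (7)(2z + 6) = 14z + 42
Sum: 8z^4 + 12z^3 - 22z^2 + 56z + 42


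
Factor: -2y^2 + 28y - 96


Roots satisfy r1 + r2 = -b/a = 14 and r1*r2 = c/a = 48.
So r1 = 6, r2 = 8.
-2y^2 + 28y - 96 = -2(y - r1)(y - r2) = -2(y - 6)(y - 8)


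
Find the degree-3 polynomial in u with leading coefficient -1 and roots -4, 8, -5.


p(u) = -(u + 4)(u - 8)(u + 5)
Expand: -u^3 - u^2 + 52u + 160


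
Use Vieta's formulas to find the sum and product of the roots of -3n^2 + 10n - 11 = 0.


For an^2+bn+c=0: sum = -b/a, product = c/a.
a=-3, b=10, c=-11
Sum = -(10)/-3 = 10/3
Product = (-11)/-3 = 11/3


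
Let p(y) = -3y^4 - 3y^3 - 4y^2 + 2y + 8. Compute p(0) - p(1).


p(0) = 8
p(1) = 0
p(0) - p(1) = 8 = 8


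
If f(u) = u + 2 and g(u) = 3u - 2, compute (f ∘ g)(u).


Substitute g(u) into f:
f(g(u)) = 1*(3u - 2) + 2
Expand and combine: 3u


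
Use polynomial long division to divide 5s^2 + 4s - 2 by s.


(5s^2 + 4s - 2) / (s)
Step 1: 5s * (s) = 5s^2; subtract.
Step 2: 4 * (s) = 4s; subtract.
Quotient: 5s + 4, Remainder: -2


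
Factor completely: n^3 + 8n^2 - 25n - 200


Try integer roots (divisors of -200). n=-5: p(-5)=0.
Divide out (n + 5): quotient is n^2 + 3n - 40.
Factor the quadratic: (n - 5)(n + 8)
Result: (n + 5)(n - 5)(n + 8)


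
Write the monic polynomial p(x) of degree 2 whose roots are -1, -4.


p(x) = (x + 1)(x + 4)
Expand: x^2 + 5x + 4


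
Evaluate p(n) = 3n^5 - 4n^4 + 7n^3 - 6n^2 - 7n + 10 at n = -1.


Using direct substitution:
  3 * (-1)^5 = -3
  -4 * (-1)^4 = -4
  7 * (-1)^3 = -7
  -6 * (-1)^2 = -6
  -7 * (-1)^1 = 7
  constant: 10
Sum = -3 - 4 - 7 - 6 + 7 + 10 = -3


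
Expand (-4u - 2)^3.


Expand (-4u - 2)^3 by repeated multiplication:
  (-4u - 2)^2 = 16u^2 + 16u + 4
= -64u^3 - 96u^2 - 48u - 8


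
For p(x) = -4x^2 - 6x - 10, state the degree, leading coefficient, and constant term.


Highest power of x is 2, with coefficient -4. Constant term is -10.
Degree = 2, leading coefficient = -4, constant term = -10


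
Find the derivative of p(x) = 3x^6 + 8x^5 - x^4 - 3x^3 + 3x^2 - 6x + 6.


Apply the power rule term by term:
  d/dx(3x^6) = 18x^5
  d/dx(8x^5) = 40x^4
  d/dx(-x^4) = -4x^3
  d/dx(-3x^3) = -9x^2
  d/dx(3x^2) = 6x
  d/dx(-6x) = -6
  d/dx(6) = 0
p'(x) = 18x^5 + 40x^4 - 4x^3 - 9x^2 + 6x - 6


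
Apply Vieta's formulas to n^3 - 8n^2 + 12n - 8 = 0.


Monic cubic n^3+bn^2+cn+d=0: sum=-b, pairwise sum=c, product=-d.
b=-8, c=12, d=-8
r1+r2+r3 = 8
r1r2+r1r3+r2r3 = 12
r1r2r3 = 8


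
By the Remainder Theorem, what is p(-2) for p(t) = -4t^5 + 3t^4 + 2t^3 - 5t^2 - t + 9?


By the Remainder Theorem, the remainder equals p(-2):
  -4*(-2)^5 = 128
  3*(-2)^4 = 48
  2*(-2)^3 = -16
  -5*(-2)^2 = -20
  -1*(-2)^1 = 2
  constant: 9
Sum: 128 + 48 - 16 - 20 + 2 + 9 = 151


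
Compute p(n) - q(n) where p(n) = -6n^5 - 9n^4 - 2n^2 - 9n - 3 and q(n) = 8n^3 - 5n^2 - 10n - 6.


Distribute the minus sign:
  (-6n^5 - 9n^4 - 2n^2 - 9n - 3)
- (8n^3 - 5n^2 - 10n - 6)
Negate second polynomial: -8n^3 + 5n^2 + 10n + 6
Add: -6n^5 - 9n^4 - 8n^3 + 3n^2 + n + 3


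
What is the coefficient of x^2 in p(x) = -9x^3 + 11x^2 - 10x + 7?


Read off the coefficient of x^2: 11


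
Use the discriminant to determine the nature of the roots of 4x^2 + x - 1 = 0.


D = b^2 - 4ac = (1)^2 - 4(4)(-1) = 1 + 16 = 17
Since D > 0: two distinct irrational roots


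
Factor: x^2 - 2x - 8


Roots satisfy r1 + r2 = -b/a = 2 and r1*r2 = c/a = -8.
So r1 = -2, r2 = 4.
x^2 - 2x - 8 = (x - r1)(x - r2) = (x + 2)(x - 4)


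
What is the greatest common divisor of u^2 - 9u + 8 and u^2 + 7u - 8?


Factor each:
  u^2 - 9u + 8 = (u - 1)(u - 8)
  u^2 + 7u - 8 = (u - 1)(u + 8)
Common monic factor: u - 1


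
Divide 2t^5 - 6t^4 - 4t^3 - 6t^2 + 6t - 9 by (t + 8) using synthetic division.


Synthetic division with c = -8. Coefficients: 2, -6, -4, -6, 6, -9
Bring down 2.
  2 * -8 = -16; -16 - 6 = -22
  -22 * -8 = 176; 176 - 4 = 172
  172 * -8 = -1376; -1376 - 6 = -1382
  -1382 * -8 = 11056; 11056 + 6 = 11062
  11062 * -8 = -88496; -88496 - 9 = -88505
Quotient: 2t^4 - 22t^3 + 172t^2 - 1382t + 11062, Remainder: -88505


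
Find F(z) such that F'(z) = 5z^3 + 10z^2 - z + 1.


Reverse power rule on each term:
  ∫ 5z^3 dz = (5/4)z^4
  ∫ 10z^2 dz = (10/3)z^3
  ∫ -z dz = -(1/2)z^2
  ∫ 1 dz = z
F(z) = (5/4)z^4 + (10/3)z^3 - (1/2)z^2 + z + C


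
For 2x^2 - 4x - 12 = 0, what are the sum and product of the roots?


For ax^2+bx+c=0: sum = -b/a, product = c/a.
a=2, b=-4, c=-12
Sum = -(-4)/2 = 2
Product = (-12)/2 = -6


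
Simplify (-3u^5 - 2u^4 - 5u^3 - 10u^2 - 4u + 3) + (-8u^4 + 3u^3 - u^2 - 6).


Align terms by degree and add:
  -3u^5 - 2u^4 - 5u^3 - 10u^2 - 4u + 3
  -8u^4 + 3u^3 - u^2 - 6
= -3u^5 - 10u^4 - 2u^3 - 11u^2 - 4u - 3


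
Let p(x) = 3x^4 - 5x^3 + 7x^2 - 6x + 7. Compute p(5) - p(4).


p(5) = 1402
p(4) = 543
p(5) - p(4) = 1402 - 543 = 859


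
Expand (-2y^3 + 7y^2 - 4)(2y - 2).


Distribute each term of the first polynomial:
  (-2y^3)(2y - 2) = -4y^4 + 4y^3
  (7y^2)(2y - 2) = 14y^3 - 14y^2
  (-4)(2y - 2) = -8y + 8
Sum: -4y^4 + 18y^3 - 14y^2 - 8y + 8


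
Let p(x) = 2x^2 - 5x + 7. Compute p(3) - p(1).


p(3) = 10
p(1) = 4
p(3) - p(1) = 10 - 4 = 6


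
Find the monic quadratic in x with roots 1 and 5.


p(x) = (x - 1)(x - 5)
Expand: x^2 - 6x + 5


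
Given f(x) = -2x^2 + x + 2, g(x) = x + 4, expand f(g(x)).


Substitute g(x) into f:
f(g(x)) = -2*(x + 4)^2 + 1*(x + 4) + 2
(x + 4)^2 = x^2 + 8x + 16
Expand and combine: -2x^2 - 15x - 26


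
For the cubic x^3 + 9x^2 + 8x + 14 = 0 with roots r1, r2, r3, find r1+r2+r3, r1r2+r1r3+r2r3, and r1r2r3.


Monic cubic x^3+bx^2+cx+d=0: sum=-b, pairwise sum=c, product=-d.
b=9, c=8, d=14
r1+r2+r3 = -9
r1r2+r1r3+r2r3 = 8
r1r2r3 = -14


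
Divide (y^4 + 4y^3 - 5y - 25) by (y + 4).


(y^4 + 4y^3 - 5y - 25) / (y + 4)
Step 1: y^3 * (y + 4) = y^4 + 4y^3; subtract.
Step 2: 0 * (y + 4) = 0; subtract.
Step 3: 0 * (y + 4) = 0; subtract.
Step 4: -5 * (y + 4) = -5y - 20; subtract.
Quotient: y^3 - 5, Remainder: -5


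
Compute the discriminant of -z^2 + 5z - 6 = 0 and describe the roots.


D = b^2 - 4ac = (5)^2 - 4(-1)(-6) = 25 - 24 = 1
Since D > 0: two distinct rational roots


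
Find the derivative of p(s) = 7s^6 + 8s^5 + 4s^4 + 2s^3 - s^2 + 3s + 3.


Apply the power rule term by term:
  d/ds(7s^6) = 42s^5
  d/ds(8s^5) = 40s^4
  d/ds(4s^4) = 16s^3
  d/ds(2s^3) = 6s^2
  d/ds(-s^2) = -2s
  d/ds(3s) = 3
  d/ds(3) = 0
p'(s) = 42s^5 + 40s^4 + 16s^3 + 6s^2 - 2s + 3


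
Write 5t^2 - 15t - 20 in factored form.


Roots satisfy r1 + r2 = -b/a = 3 and r1*r2 = c/a = -4.
So r1 = -1, r2 = 4.
5t^2 - 15t - 20 = 5(t - r1)(t - r2) = 5(t + 1)(t - 4)


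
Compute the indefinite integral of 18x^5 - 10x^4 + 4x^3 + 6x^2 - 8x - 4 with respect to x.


Reverse power rule on each term:
  ∫ 18x^5 dx = 3x^6
  ∫ -10x^4 dx = -2x^5
  ∫ 4x^3 dx = x^4
  ∫ 6x^2 dx = 2x^3
  ∫ -8x dx = -4x^2
  ∫ -4 dx = -4x
F(x) = 3x^6 - 2x^5 + x^4 + 2x^3 - 4x^2 - 4x + C


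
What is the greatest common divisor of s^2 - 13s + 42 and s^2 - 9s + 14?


Factor each:
  s^2 - 13s + 42 = (s - 7)(s - 6)
  s^2 - 9s + 14 = (s - 7)(s - 2)
Common monic factor: s - 7


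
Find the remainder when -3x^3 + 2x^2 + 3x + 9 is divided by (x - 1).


By the Remainder Theorem, the remainder equals p(1):
  -3*(1)^3 = -3
  2*(1)^2 = 2
  3*(1)^1 = 3
  constant: 9
Sum: -3 + 2 + 3 + 9 = 11


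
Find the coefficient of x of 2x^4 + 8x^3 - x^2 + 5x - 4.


Read off the coefficient of x: 5


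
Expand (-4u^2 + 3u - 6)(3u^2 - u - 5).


Distribute each term of the first polynomial:
  (-4u^2)(3u^2 - u - 5) = -12u^4 + 4u^3 + 20u^2
  (3u)(3u^2 - u - 5) = 9u^3 - 3u^2 - 15u
  (-6)(3u^2 - u - 5) = -18u^2 + 6u + 30
Sum: -12u^4 + 13u^3 - u^2 - 9u + 30


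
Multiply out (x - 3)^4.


Expand (x - 3)^4 by repeated multiplication:
  (x - 3)^2 = x^2 - 6x + 9
  (x - 3)^3 = x^3 - 9x^2 + 27x - 27
= x^4 - 12x^3 + 54x^2 - 108x + 81


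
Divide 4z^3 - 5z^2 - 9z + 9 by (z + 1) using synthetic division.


Synthetic division with c = -1. Coefficients: 4, -5, -9, 9
Bring down 4.
  4 * -1 = -4; -4 - 5 = -9
  -9 * -1 = 9; 9 - 9 = 0
  0 * -1 = 0; 0 + 9 = 9
Quotient: 4z^2 - 9z, Remainder: 9


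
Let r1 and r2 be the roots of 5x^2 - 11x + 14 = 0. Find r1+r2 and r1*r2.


For ax^2+bx+c=0: sum = -b/a, product = c/a.
a=5, b=-11, c=14
Sum = -(-11)/5 = 11/5
Product = (14)/5 = 14/5


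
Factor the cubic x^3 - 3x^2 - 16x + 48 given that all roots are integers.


Try integer roots (divisors of 48). x=4: p(4)=0.
Divide out (x - 4): quotient is x^2 + x - 12.
Factor the quadratic: (x - 3)(x + 4)
Result: (x - 4)(x - 3)(x + 4)


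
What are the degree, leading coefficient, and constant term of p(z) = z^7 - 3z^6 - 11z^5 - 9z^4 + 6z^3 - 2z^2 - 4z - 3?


Highest power of z is 7, with coefficient 1. Constant term is -3.
Degree = 7, leading coefficient = 1, constant term = -3


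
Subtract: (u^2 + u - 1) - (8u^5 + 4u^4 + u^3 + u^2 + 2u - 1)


Distribute the minus sign:
  (u^2 + u - 1)
- (8u^5 + 4u^4 + u^3 + u^2 + 2u - 1)
Negate second polynomial: -8u^5 - 4u^4 - u^3 - u^2 - 2u + 1
Add: -8u^5 - 4u^4 - u^3 - u


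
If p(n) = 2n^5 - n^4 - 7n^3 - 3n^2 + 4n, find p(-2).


Using direct substitution:
  2 * (-2)^5 = -64
  -1 * (-2)^4 = -16
  -7 * (-2)^3 = 56
  -3 * (-2)^2 = -12
  4 * (-2)^1 = -8
  constant: 0
Sum = -64 - 16 + 56 - 12 - 8 + 0 = -44


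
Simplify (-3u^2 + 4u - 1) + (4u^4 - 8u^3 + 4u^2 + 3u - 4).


Align terms by degree and add:
  -3u^2 + 4u - 1
+ 4u^4 - 8u^3 + 4u^2 + 3u - 4
= 4u^4 - 8u^3 + u^2 + 7u - 5


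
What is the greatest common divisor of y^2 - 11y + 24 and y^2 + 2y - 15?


Factor each:
  y^2 - 11y + 24 = (y - 3)(y - 8)
  y^2 + 2y - 15 = (y - 3)(y + 5)
Common monic factor: y - 3


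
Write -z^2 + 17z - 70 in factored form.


Roots satisfy r1 + r2 = -b/a = 17 and r1*r2 = c/a = 70.
So r1 = 10, r2 = 7.
-z^2 + 17z - 70 = -(z - r1)(z - r2) = -(z - 10)(z - 7)


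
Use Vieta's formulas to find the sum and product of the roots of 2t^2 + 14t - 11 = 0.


For at^2+bt+c=0: sum = -b/a, product = c/a.
a=2, b=14, c=-11
Sum = -(14)/2 = -7
Product = (-11)/2 = -11/2


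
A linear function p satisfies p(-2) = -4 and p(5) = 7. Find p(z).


p(z) = mz + b. Using p(-2)=-4, p(5)=7:
m = (-4 - 7)/(-2 - 5) = -11/-7 = 11/7
b = -4 - m*(-2) = -4 + 22/7 = -6/7
p(z) = (11/7)z - (6/7)


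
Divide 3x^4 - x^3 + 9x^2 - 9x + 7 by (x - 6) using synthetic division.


Synthetic division with c = 6. Coefficients: 3, -1, 9, -9, 7
Bring down 3.
  3 * 6 = 18; 18 - 1 = 17
  17 * 6 = 102; 102 + 9 = 111
  111 * 6 = 666; 666 - 9 = 657
  657 * 6 = 3942; 3942 + 7 = 3949
Quotient: 3x^3 + 17x^2 + 111x + 657, Remainder: 3949


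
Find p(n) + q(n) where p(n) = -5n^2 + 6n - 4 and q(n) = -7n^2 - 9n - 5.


Align terms by degree and add:
  -5n^2 + 6n - 4
  -7n^2 - 9n - 5
= -12n^2 - 3n - 9


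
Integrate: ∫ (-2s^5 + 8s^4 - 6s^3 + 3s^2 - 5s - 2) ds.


Reverse power rule on each term:
  ∫ -2s^5 ds = -(1/3)s^6
  ∫ 8s^4 ds = (8/5)s^5
  ∫ -6s^3 ds = -(3/2)s^4
  ∫ 3s^2 ds = s^3
  ∫ -5s ds = -(5/2)s^2
  ∫ -2 ds = -2s
F(s) = -(1/3)s^6 + (8/5)s^5 - (3/2)s^4 + s^3 - (5/2)s^2 - 2s + C


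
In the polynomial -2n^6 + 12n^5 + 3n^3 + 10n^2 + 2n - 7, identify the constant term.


Read off the constant term: -7


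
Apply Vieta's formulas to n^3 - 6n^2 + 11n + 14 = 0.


Monic cubic n^3+bn^2+cn+d=0: sum=-b, pairwise sum=c, product=-d.
b=-6, c=11, d=14
r1+r2+r3 = 6
r1r2+r1r3+r2r3 = 11
r1r2r3 = -14


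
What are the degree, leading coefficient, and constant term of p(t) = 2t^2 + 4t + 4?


Highest power of t is 2, with coefficient 2. Constant term is 4.
Degree = 2, leading coefficient = 2, constant term = 4


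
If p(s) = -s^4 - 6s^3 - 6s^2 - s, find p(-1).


Using direct substitution:
  -1 * (-1)^4 = -1
  -6 * (-1)^3 = 6
  -6 * (-1)^2 = -6
  -1 * (-1)^1 = 1
  constant: 0
Sum = -1 + 6 - 6 + 1 + 0 = 0


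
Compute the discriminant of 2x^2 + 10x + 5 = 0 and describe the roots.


D = b^2 - 4ac = (10)^2 - 4(2)(5) = 100 - 40 = 60
Since D > 0: two distinct irrational roots


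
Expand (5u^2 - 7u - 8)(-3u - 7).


Distribute each term of the first polynomial:
  (5u^2)(-3u - 7) = -15u^3 - 35u^2
  (-7u)(-3u - 7) = 21u^2 + 49u
  (-8)(-3u - 7) = 24u + 56
Sum: -15u^3 - 14u^2 + 73u + 56


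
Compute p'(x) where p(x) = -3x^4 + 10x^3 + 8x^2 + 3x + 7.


Apply the power rule term by term:
  d/dx(-3x^4) = -12x^3
  d/dx(10x^3) = 30x^2
  d/dx(8x^2) = 16x
  d/dx(3x) = 3
  d/dx(7) = 0
p'(x) = -12x^3 + 30x^2 + 16x + 3


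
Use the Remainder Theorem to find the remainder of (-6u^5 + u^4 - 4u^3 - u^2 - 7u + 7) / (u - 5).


By the Remainder Theorem, the remainder equals p(5):
  -6*(5)^5 = -18750
  1*(5)^4 = 625
  -4*(5)^3 = -500
  -1*(5)^2 = -25
  -7*(5)^1 = -35
  constant: 7
Sum: -18750 + 625 - 500 - 25 - 35 + 7 = -18678


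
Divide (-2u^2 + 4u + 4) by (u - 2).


(-2u^2 + 4u + 4) / (u - 2)
Step 1: -2u * (u - 2) = -2u^2 + 4u; subtract.
Step 2: 0 * (u - 2) = 0; subtract.
Quotient: -2u, Remainder: 4


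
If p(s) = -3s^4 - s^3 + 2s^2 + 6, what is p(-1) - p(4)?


p(-1) = 6
p(4) = -794
p(-1) - p(4) = 6 + 794 = 800


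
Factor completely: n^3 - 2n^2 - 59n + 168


Try integer roots (divisors of 168). n=-8: p(-8)=0.
Divide out (n + 8): quotient is n^2 - 10n + 21.
Factor the quadratic: (n - 7)(n - 3)
Result: (n + 8)(n - 7)(n - 3)


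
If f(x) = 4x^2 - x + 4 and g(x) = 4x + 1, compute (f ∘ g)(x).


Substitute g(x) into f:
f(g(x)) = 4*(4x + 1)^2 + (-1)*(4x + 1) + 4
(4x + 1)^2 = 16x^2 + 8x + 1
Expand and combine: 64x^2 + 28x + 7


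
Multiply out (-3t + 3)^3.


Expand (-3t + 3)^3 by repeated multiplication:
  (-3t + 3)^2 = 9t^2 - 18t + 9
= -27t^3 + 81t^2 - 81t + 27


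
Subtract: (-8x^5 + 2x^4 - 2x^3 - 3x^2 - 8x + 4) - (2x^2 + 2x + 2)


Distribute the minus sign:
  (-8x^5 + 2x^4 - 2x^3 - 3x^2 - 8x + 4)
- (2x^2 + 2x + 2)
Negate second polynomial: -2x^2 - 2x - 2
Add: -8x^5 + 2x^4 - 2x^3 - 5x^2 - 10x + 2


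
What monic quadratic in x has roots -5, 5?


p(x) = (x + 5)(x - 5)
Expand: x^2 - 25


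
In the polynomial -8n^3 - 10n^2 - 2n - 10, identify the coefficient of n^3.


Read off the coefficient of n^3: -8


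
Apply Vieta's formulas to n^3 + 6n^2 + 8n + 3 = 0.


Monic cubic n^3+bn^2+cn+d=0: sum=-b, pairwise sum=c, product=-d.
b=6, c=8, d=3
r1+r2+r3 = -6
r1r2+r1r3+r2r3 = 8
r1r2r3 = -3


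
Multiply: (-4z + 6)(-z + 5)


Distribute each term of the first polynomial:
  (-4z)(-z + 5) = 4z^2 - 20z
  (6)(-z + 5) = -6z + 30
Sum: 4z^2 - 26z + 30


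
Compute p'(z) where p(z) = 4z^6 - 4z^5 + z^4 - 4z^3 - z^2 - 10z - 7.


Apply the power rule term by term:
  d/dz(4z^6) = 24z^5
  d/dz(-4z^5) = -20z^4
  d/dz(z^4) = 4z^3
  d/dz(-4z^3) = -12z^2
  d/dz(-z^2) = -2z
  d/dz(-10z) = -10
  d/dz(-7) = 0
p'(z) = 24z^5 - 20z^4 + 4z^3 - 12z^2 - 2z - 10


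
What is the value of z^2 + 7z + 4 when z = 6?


Using direct substitution:
  1 * (6)^2 = 36
  7 * (6)^1 = 42
  constant: 4
Sum = 36 + 42 + 4 = 82


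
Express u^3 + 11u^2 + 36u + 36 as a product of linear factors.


Try integer roots (divisors of 36). u=-6: p(-6)=0.
Divide out (u + 6): quotient is u^2 + 5u + 6.
Factor the quadratic: (u + 3)(u + 2)
Result: (u + 6)(u + 3)(u + 2)


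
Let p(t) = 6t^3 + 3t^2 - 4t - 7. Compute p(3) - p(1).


p(3) = 170
p(1) = -2
p(3) - p(1) = 170 + 2 = 172


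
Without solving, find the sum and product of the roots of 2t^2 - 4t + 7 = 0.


For at^2+bt+c=0: sum = -b/a, product = c/a.
a=2, b=-4, c=7
Sum = -(-4)/2 = 2
Product = (7)/2 = 7/2


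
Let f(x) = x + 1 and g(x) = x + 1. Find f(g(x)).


Substitute g(x) into f:
f(g(x)) = 1*(x + 1) + 1
Expand and combine: x + 2


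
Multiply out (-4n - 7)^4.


Expand (-4n - 7)^4 by repeated multiplication:
  (-4n - 7)^2 = 16n^2 + 56n + 49
  (-4n - 7)^3 = -64n^3 - 336n^2 - 588n - 343
= 256n^4 + 1792n^3 + 4704n^2 + 5488n + 2401


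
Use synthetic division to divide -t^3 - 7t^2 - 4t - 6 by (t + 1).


Synthetic division with c = -1. Coefficients: -1, -7, -4, -6
Bring down -1.
  -1 * -1 = 1; 1 - 7 = -6
  -6 * -1 = 6; 6 - 4 = 2
  2 * -1 = -2; -2 - 6 = -8
Quotient: -t^2 - 6t + 2, Remainder: -8


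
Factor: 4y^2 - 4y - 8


Roots satisfy r1 + r2 = -b/a = 1 and r1*r2 = c/a = -2.
So r1 = 2, r2 = -1.
4y^2 - 4y - 8 = 4(y - r1)(y - r2) = 4(y - 2)(y + 1)


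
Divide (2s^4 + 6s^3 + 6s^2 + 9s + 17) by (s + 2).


(2s^4 + 6s^3 + 6s^2 + 9s + 17) / (s + 2)
Step 1: 2s^3 * (s + 2) = 2s^4 + 4s^3; subtract.
Step 2: 2s^2 * (s + 2) = 2s^3 + 4s^2; subtract.
Step 3: 2s * (s + 2) = 2s^2 + 4s; subtract.
Step 4: 5 * (s + 2) = 5s + 10; subtract.
Quotient: 2s^3 + 2s^2 + 2s + 5, Remainder: 7


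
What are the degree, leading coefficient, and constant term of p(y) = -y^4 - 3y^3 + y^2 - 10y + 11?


Highest power of y is 4, with coefficient -1. Constant term is 11.
Degree = 4, leading coefficient = -1, constant term = 11


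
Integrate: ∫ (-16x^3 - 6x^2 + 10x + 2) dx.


Reverse power rule on each term:
  ∫ -16x^3 dx = -4x^4
  ∫ -6x^2 dx = -2x^3
  ∫ 10x dx = 5x^2
  ∫ 2 dx = 2x
F(x) = -4x^4 - 2x^3 + 5x^2 + 2x + C


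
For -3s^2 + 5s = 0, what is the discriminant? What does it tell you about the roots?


D = b^2 - 4ac = (5)^2 - 4(-3)(0) = 25 = 25
Since D > 0: two distinct rational roots


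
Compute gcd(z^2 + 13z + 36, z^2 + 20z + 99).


Factor each:
  z^2 + 13z + 36 = (z + 9)(z + 4)
  z^2 + 20z + 99 = (z + 9)(z + 11)
Common monic factor: z + 9


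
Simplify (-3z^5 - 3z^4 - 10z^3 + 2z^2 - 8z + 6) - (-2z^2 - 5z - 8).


Distribute the minus sign:
  (-3z^5 - 3z^4 - 10z^3 + 2z^2 - 8z + 6)
- (-2z^2 - 5z - 8)
Negate second polynomial: 2z^2 + 5z + 8
Add: -3z^5 - 3z^4 - 10z^3 + 4z^2 - 3z + 14


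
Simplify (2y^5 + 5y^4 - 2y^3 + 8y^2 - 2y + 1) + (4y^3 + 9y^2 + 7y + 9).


Align terms by degree and add:
  2y^5 + 5y^4 - 2y^3 + 8y^2 - 2y + 1
+ 4y^3 + 9y^2 + 7y + 9
= 2y^5 + 5y^4 + 2y^3 + 17y^2 + 5y + 10


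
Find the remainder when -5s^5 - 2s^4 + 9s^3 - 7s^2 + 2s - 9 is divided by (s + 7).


By the Remainder Theorem, the remainder equals p(-7):
  -5*(-7)^5 = 84035
  -2*(-7)^4 = -4802
  9*(-7)^3 = -3087
  -7*(-7)^2 = -343
  2*(-7)^1 = -14
  constant: -9
Sum: 84035 - 4802 - 3087 - 343 - 14 - 9 = 75780


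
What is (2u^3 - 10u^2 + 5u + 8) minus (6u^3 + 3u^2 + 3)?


Distribute the minus sign:
  (2u^3 - 10u^2 + 5u + 8)
- (6u^3 + 3u^2 + 3)
Negate second polynomial: -6u^3 - 3u^2 - 3
Add: -4u^3 - 13u^2 + 5u + 5


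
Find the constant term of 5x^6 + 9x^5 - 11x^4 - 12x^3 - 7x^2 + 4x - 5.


Read off the constant term: -5


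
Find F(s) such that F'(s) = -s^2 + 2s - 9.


Reverse power rule on each term:
  ∫ -s^2 ds = -(1/3)s^3
  ∫ 2s ds = s^2
  ∫ -9 ds = -9s
F(s) = -(1/3)s^3 + s^2 - 9s + C


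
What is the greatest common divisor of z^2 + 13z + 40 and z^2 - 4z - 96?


Factor each:
  z^2 + 13z + 40 = (z + 8)(z + 5)
  z^2 - 4z - 96 = (z + 8)(z - 12)
Common monic factor: z + 8


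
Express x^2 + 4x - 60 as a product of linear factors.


Roots satisfy r1 + r2 = -b/a = -4 and r1*r2 = c/a = -60.
So r1 = 6, r2 = -10.
x^2 + 4x - 60 = (x - r1)(x - r2) = (x - 6)(x + 10)


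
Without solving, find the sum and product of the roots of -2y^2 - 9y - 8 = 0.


For ay^2+by+c=0: sum = -b/a, product = c/a.
a=-2, b=-9, c=-8
Sum = -(-9)/-2 = -9/2
Product = (-8)/-2 = 4


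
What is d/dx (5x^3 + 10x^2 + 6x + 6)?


Apply the power rule term by term:
  d/dx(5x^3) = 15x^2
  d/dx(10x^2) = 20x
  d/dx(6x) = 6
  d/dx(6) = 0
p'(x) = 15x^2 + 20x + 6


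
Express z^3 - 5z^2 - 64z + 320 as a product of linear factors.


Try integer roots (divisors of 320). z=8: p(8)=0.
Divide out (z - 8): quotient is z^2 + 3z - 40.
Factor the quadratic: (z - 5)(z + 8)
Result: (z - 8)(z - 5)(z + 8)


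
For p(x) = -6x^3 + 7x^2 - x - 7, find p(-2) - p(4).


p(-2) = 71
p(4) = -283
p(-2) - p(4) = 71 + 283 = 354


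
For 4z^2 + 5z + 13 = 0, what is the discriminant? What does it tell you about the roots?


D = b^2 - 4ac = (5)^2 - 4(4)(13) = 25 - 208 = -183
Since D < 0: two complex conjugate roots (no real roots)


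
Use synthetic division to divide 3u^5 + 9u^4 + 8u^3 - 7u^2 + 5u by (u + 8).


Synthetic division with c = -8. Coefficients: 3, 9, 8, -7, 5, 0
Bring down 3.
  3 * -8 = -24; -24 + 9 = -15
  -15 * -8 = 120; 120 + 8 = 128
  128 * -8 = -1024; -1024 - 7 = -1031
  -1031 * -8 = 8248; 8248 + 5 = 8253
  8253 * -8 = -66024; -66024 + 0 = -66024
Quotient: 3u^4 - 15u^3 + 128u^2 - 1031u + 8253, Remainder: -66024


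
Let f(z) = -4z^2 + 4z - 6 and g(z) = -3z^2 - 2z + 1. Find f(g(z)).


Substitute g(z) into f:
f(g(z)) = -4*(-3z^2 - 2z + 1)^2 + 4*(-3z^2 - 2z + 1) + (-6)
(-3z^2 - 2z + 1)^2 = 9z^4 + 12z^3 - 2z^2 - 4z + 1
Expand and combine: -36z^4 - 48z^3 - 4z^2 + 8z - 6


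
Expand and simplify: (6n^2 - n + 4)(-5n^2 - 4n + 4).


Distribute each term of the first polynomial:
  (6n^2)(-5n^2 - 4n + 4) = -30n^4 - 24n^3 + 24n^2
  (-n)(-5n^2 - 4n + 4) = 5n^3 + 4n^2 - 4n
  (4)(-5n^2 - 4n + 4) = -20n^2 - 16n + 16
Sum: -30n^4 - 19n^3 + 8n^2 - 20n + 16


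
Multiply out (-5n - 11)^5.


Expand (-5n - 11)^5 by repeated multiplication:
  (-5n - 11)^2 = 25n^2 + 110n + 121
  (-5n - 11)^3 = -125n^3 - 825n^2 - 1815n - 1331
  (-5n - 11)^4 = 625n^4 + 5500n^3 + 18150n^2 + 26620n + 14641
= -3125n^5 - 34375n^4 - 151250n^3 - 332750n^2 - 366025n - 161051


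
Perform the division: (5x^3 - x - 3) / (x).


(5x^3 - x - 3) / (x)
Step 1: 5x^2 * (x) = 5x^3; subtract.
Step 2: 0 * (x) = 0; subtract.
Step 3: -1 * (x) = -x; subtract.
Quotient: 5x^2 - 1, Remainder: -3


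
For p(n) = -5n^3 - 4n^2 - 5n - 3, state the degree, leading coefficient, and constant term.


Highest power of n is 3, with coefficient -5. Constant term is -3.
Degree = 3, leading coefficient = -5, constant term = -3


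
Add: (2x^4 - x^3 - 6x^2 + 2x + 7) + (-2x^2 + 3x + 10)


Align terms by degree and add:
  2x^4 - x^3 - 6x^2 + 2x + 7
  -2x^2 + 3x + 10
= 2x^4 - x^3 - 8x^2 + 5x + 17


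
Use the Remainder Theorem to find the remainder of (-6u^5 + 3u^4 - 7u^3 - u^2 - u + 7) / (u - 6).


By the Remainder Theorem, the remainder equals p(6):
  -6*(6)^5 = -46656
  3*(6)^4 = 3888
  -7*(6)^3 = -1512
  -1*(6)^2 = -36
  -1*(6)^1 = -6
  constant: 7
Sum: -46656 + 3888 - 1512 - 36 - 6 + 7 = -44315


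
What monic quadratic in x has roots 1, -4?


p(x) = (x - 1)(x + 4)
Expand: x^2 + 3x - 4


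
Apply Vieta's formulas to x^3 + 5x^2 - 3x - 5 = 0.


Monic cubic x^3+bx^2+cx+d=0: sum=-b, pairwise sum=c, product=-d.
b=5, c=-3, d=-5
r1+r2+r3 = -5
r1r2+r1r3+r2r3 = -3
r1r2r3 = 5


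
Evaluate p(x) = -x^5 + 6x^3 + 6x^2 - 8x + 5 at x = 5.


Using direct substitution:
  -1 * (5)^5 = -3125
  0 * (5)^4 = 0
  6 * (5)^3 = 750
  6 * (5)^2 = 150
  -8 * (5)^1 = -40
  constant: 5
Sum = -3125 + 0 + 750 + 150 - 40 + 5 = -2260


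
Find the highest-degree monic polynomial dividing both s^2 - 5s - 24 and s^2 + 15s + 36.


Factor each:
  s^2 - 5s - 24 = (s + 3)(s - 8)
  s^2 + 15s + 36 = (s + 3)(s + 12)
Common monic factor: s + 3


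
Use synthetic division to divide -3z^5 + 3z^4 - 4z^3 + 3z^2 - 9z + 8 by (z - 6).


Synthetic division with c = 6. Coefficients: -3, 3, -4, 3, -9, 8
Bring down -3.
  -3 * 6 = -18; -18 + 3 = -15
  -15 * 6 = -90; -90 - 4 = -94
  -94 * 6 = -564; -564 + 3 = -561
  -561 * 6 = -3366; -3366 - 9 = -3375
  -3375 * 6 = -20250; -20250 + 8 = -20242
Quotient: -3z^4 - 15z^3 - 94z^2 - 561z - 3375, Remainder: -20242


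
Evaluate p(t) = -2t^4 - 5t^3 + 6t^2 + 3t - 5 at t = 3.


Using direct substitution:
  -2 * (3)^4 = -162
  -5 * (3)^3 = -135
  6 * (3)^2 = 54
  3 * (3)^1 = 9
  constant: -5
Sum = -162 - 135 + 54 + 9 - 5 = -239


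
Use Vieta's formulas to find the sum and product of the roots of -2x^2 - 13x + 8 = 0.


For ax^2+bx+c=0: sum = -b/a, product = c/a.
a=-2, b=-13, c=8
Sum = -(-13)/-2 = -13/2
Product = (8)/-2 = -4


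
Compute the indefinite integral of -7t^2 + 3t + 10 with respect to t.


Reverse power rule on each term:
  ∫ -7t^2 dt = -(7/3)t^3
  ∫ 3t dt = (3/2)t^2
  ∫ 10 dt = 10t
F(t) = -(7/3)t^3 + (3/2)t^2 + 10t + C


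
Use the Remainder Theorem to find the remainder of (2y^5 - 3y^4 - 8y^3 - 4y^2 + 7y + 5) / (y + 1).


By the Remainder Theorem, the remainder equals p(-1):
  2*(-1)^5 = -2
  -3*(-1)^4 = -3
  -8*(-1)^3 = 8
  -4*(-1)^2 = -4
  7*(-1)^1 = -7
  constant: 5
Sum: -2 - 3 + 8 - 4 - 7 + 5 = -3


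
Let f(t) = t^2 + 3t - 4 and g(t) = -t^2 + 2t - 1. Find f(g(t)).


Substitute g(t) into f:
f(g(t)) = 1*(-t^2 + 2t - 1)^2 + 3*(-t^2 + 2t - 1) + (-4)
(-t^2 + 2t - 1)^2 = t^4 - 4t^3 + 6t^2 - 4t + 1
Expand and combine: t^4 - 4t^3 + 3t^2 + 2t - 6


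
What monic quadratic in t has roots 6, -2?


p(t) = (t - 6)(t + 2)
Expand: t^2 - 4t - 12


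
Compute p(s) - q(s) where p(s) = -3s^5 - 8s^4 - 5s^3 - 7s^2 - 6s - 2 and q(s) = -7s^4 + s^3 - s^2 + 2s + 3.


Distribute the minus sign:
  (-3s^5 - 8s^4 - 5s^3 - 7s^2 - 6s - 2)
- (-7s^4 + s^3 - s^2 + 2s + 3)
Negate second polynomial: 7s^4 - s^3 + s^2 - 2s - 3
Add: -3s^5 - s^4 - 6s^3 - 6s^2 - 8s - 5


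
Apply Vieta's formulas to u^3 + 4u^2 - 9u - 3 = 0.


Monic cubic u^3+bu^2+cu+d=0: sum=-b, pairwise sum=c, product=-d.
b=4, c=-9, d=-3
r1+r2+r3 = -4
r1r2+r1r3+r2r3 = -9
r1r2r3 = 3


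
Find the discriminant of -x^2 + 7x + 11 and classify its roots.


D = b^2 - 4ac = (7)^2 - 4(-1)(11) = 49 + 44 = 93
Since D > 0: two distinct irrational roots


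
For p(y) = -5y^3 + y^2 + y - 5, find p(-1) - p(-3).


p(-1) = 0
p(-3) = 136
p(-1) - p(-3) = 0 - 136 = -136


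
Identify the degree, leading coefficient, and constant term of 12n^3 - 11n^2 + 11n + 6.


Highest power of n is 3, with coefficient 12. Constant term is 6.
Degree = 3, leading coefficient = 12, constant term = 6


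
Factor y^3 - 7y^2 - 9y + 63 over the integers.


Try integer roots (divisors of 63). y=3: p(3)=0.
Divide out (y - 3): quotient is y^2 - 4y - 21.
Factor the quadratic: (y + 3)(y - 7)
Result: (y - 3)(y + 3)(y - 7)


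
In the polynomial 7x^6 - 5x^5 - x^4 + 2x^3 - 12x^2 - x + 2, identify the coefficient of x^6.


Read off the coefficient of x^6: 7


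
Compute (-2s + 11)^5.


Expand (-2s + 11)^5 by repeated multiplication:
  (-2s + 11)^2 = 4s^2 - 44s + 121
  (-2s + 11)^3 = -8s^3 + 132s^2 - 726s + 1331
  (-2s + 11)^4 = 16s^4 - 352s^3 + 2904s^2 - 10648s + 14641
= -32s^5 + 880s^4 - 9680s^3 + 53240s^2 - 146410s + 161051


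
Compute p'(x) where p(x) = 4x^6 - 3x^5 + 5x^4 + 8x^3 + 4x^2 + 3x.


Apply the power rule term by term:
  d/dx(4x^6) = 24x^5
  d/dx(-3x^5) = -15x^4
  d/dx(5x^4) = 20x^3
  d/dx(8x^3) = 24x^2
  d/dx(4x^2) = 8x
  d/dx(3x) = 3
p'(x) = 24x^5 - 15x^4 + 20x^3 + 24x^2 + 8x + 3


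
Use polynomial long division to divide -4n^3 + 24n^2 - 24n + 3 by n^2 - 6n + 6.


(-4n^3 + 24n^2 - 24n + 3) / (n^2 - 6n + 6)
Step 1: -4n * (n^2 - 6n + 6) = -4n^3 + 24n^2 - 24n; subtract.
Step 2: 0 * (n^2 - 6n + 6) = 0; subtract.
Quotient: -4n, Remainder: 3


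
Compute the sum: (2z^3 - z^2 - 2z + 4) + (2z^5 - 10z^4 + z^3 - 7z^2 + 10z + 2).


Align terms by degree and add:
  2z^3 - z^2 - 2z + 4
+ 2z^5 - 10z^4 + z^3 - 7z^2 + 10z + 2
= 2z^5 - 10z^4 + 3z^3 - 8z^2 + 8z + 6
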